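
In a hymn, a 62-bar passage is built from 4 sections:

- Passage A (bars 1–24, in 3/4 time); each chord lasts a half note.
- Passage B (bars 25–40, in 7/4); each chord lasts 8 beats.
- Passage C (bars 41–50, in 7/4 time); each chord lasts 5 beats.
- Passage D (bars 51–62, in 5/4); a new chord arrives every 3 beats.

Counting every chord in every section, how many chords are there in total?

84 chords

A: 24 bars × 3 beats = 72 beats; 2 beats/chord → 36 chords.
B: 16 bars × 7 beats = 112 beats; 8 beats/chord → 14 chords.
C: 10 bars × 7 beats = 70 beats; 5 beats/chord → 14 chords.
D: 12 bars × 5 beats = 60 beats; 3 beats/chord → 20 chords.
Total: 36 + 14 + 14 + 20 = 84.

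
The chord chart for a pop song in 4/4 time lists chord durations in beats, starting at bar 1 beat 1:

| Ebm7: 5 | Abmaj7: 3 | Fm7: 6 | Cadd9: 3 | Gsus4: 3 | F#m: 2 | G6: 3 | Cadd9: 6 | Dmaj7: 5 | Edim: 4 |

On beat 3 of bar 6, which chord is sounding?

Beat 3 of bar 6 is beat (6−1)×4 + 3 = 23 overall.
Running totals: Ebm7 ends at 5, Abmaj7 ends at 8, Fm7 ends at 14, Cadd9 ends at 17, Gsus4 ends at 20, F#m ends at 22, G6 ends at 25.
Beat 23 falls within G6.

G6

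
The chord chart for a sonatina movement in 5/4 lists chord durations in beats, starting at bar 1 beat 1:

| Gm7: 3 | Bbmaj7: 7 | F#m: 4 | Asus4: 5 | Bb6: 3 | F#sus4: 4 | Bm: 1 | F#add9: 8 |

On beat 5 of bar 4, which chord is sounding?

Bb6

Beat 5 of bar 4 is beat (4−1)×5 + 5 = 20 overall.
Running totals: Gm7 ends at 3, Bbmaj7 ends at 10, F#m ends at 14, Asus4 ends at 19, Bb6 ends at 22.
Beat 20 falls within Bb6.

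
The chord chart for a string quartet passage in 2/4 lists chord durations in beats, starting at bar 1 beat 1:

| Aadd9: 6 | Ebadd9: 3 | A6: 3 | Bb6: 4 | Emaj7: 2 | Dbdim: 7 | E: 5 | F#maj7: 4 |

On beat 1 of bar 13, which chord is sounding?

Beat 1 of bar 13 is beat (13−1)×2 + 1 = 25 overall.
Running totals: Aadd9 ends at 6, Ebadd9 ends at 9, A6 ends at 12, Bb6 ends at 16, Emaj7 ends at 18, Dbdim ends at 25.
Beat 25 falls within Dbdim.

Dbdim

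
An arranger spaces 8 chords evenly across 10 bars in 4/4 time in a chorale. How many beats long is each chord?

10 bars × 4 beats/bar = 40 beats total.
40 beats ÷ 8 chords = 5 beats per chord.

5 beats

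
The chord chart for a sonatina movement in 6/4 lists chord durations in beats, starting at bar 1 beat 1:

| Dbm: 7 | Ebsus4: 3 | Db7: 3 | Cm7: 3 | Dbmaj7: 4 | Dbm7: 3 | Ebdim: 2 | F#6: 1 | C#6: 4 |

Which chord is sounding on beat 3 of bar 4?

Dbm7

Beat 3 of bar 4 is beat (4−1)×6 + 3 = 21 overall.
Running totals: Dbm ends at 7, Ebsus4 ends at 10, Db7 ends at 13, Cm7 ends at 16, Dbmaj7 ends at 20, Dbm7 ends at 23.
Beat 21 falls within Dbm7.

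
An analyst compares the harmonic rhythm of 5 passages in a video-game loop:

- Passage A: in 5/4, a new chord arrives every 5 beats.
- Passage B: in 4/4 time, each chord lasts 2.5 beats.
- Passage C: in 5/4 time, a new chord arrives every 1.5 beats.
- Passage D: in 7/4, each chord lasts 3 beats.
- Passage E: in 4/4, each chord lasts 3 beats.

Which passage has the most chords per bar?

Passage C

A: each chord is 5 beats in 5/4, so 1 per bar.
B: each chord is 2.5 beats in 4/4, so 1.6 per bar.
C: each chord is 1.5 beats in 5/4, so 10/3 per bar.
D: each chord is 3 beats in 7/4, so 7/3 per bar.
E: each chord is 3 beats in 4/4, so 4/3 per bar.
Fastest is C at 10/3 chords/bar.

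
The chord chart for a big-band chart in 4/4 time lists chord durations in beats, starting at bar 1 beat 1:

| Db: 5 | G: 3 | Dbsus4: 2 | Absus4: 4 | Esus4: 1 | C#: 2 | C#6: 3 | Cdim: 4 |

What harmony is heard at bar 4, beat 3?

Beat 3 of bar 4 is beat (4−1)×4 + 3 = 15 overall.
Running totals: Db ends at 5, G ends at 8, Dbsus4 ends at 10, Absus4 ends at 14, Esus4 ends at 15.
Beat 15 falls within Esus4.

Esus4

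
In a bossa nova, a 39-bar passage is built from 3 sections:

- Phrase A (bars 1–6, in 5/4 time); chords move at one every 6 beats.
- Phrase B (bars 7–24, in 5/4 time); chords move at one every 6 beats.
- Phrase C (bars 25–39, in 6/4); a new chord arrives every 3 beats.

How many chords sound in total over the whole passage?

50 chords

A: 6 bars × 5 beats = 30 beats; 6 beats/chord → 5 chords.
B: 18 bars × 5 beats = 90 beats; 6 beats/chord → 15 chords.
C: 15 bars × 6 beats = 90 beats; 3 beats/chord → 30 chords.
Total: 5 + 15 + 30 = 50.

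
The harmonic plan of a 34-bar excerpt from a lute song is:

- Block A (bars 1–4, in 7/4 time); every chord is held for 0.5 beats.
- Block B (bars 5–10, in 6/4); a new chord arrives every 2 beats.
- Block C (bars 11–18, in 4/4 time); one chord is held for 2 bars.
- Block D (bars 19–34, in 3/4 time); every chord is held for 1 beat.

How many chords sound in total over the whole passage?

126 chords

A: 4 bars × 7 beats = 28 beats; 0.5 beats/chord → 56 chords.
B: 6 bars × 6 beats = 36 beats; 2 beats/chord → 18 chords.
C: 8 bars × 4 beats = 32 beats; 8 beats/chord → 4 chords.
D: 16 bars × 3 beats = 48 beats; 1 beat/chord → 48 chords.
Total: 56 + 18 + 4 + 48 = 126.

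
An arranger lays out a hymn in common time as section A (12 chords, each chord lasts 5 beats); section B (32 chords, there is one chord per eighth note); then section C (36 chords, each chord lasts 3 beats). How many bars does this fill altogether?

46 bars

A: 12 × 5 = 60 beats = 15 bars.
B: 32 × 0.5 = 16 beats = 4 bars.
C: 36 × 3 = 108 beats = 27 bars.
Total: 15 + 4 + 27 = 46 bars.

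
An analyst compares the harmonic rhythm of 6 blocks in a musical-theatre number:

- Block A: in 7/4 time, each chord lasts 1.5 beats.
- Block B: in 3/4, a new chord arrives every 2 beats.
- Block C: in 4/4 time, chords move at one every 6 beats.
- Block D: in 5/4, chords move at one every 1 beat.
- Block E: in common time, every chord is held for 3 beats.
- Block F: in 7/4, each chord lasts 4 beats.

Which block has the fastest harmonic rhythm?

A: each chord is 1.5 beats in 7/4, so 14/3 per bar.
B: each chord is 2 beats in 3/4, so 1.5 per bar.
C: each chord is 6 beats in 4/4, so 2/3 per bar.
D: each chord is 1 beat in 5/4, so 5 per bar.
E: each chord is 3 beats in 4/4, so 4/3 per bar.
F: each chord is 4 beats in 7/4, so 1.75 per bar.
Fastest is D at 5 chords/bar.

Block D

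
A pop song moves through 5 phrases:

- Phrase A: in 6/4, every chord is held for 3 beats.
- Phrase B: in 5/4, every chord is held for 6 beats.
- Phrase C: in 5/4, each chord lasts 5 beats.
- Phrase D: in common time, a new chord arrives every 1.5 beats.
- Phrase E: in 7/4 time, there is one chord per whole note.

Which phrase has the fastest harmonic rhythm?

A: 6 beats/bar ÷ 3 beats/chord = 2 chords/bar.
B: 5 beats/bar ÷ 6 beats/chord = 5/6 chords/bar.
C: 5 beats/bar ÷ 5 beats/chord = 1 chord/bar.
D: 4 beats/bar ÷ 1.5 beats/chord = 8/3 chords/bar.
E: 7 beats/bar ÷ 4 beats/chord = 1.75 chords/bar.
Fastest is D at 8/3 chords/bar.

Phrase D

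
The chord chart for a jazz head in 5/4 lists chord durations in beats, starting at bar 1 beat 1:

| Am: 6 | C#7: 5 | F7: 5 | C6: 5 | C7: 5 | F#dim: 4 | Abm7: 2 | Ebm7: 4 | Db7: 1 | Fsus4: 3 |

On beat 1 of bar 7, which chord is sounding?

Beat 1 of bar 7 is beat (7−1)×5 + 1 = 31 overall.
Running totals: Am ends at 6, C#7 ends at 11, F7 ends at 16, C6 ends at 21, C7 ends at 26, F#dim ends at 30, Abm7 ends at 32.
Beat 31 falls within Abm7.

Abm7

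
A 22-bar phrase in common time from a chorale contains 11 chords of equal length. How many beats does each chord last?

8 beats

22 bars × 4 beats/bar = 88 beats total.
88 beats ÷ 11 chords = 8 beats per chord.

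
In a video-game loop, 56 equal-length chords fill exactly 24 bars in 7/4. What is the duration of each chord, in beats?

3 beats

24 bars × 7 beats/bar = 168 beats total.
168 beats ÷ 56 chords = 3 beats per chord.
(That is a dotted half note.)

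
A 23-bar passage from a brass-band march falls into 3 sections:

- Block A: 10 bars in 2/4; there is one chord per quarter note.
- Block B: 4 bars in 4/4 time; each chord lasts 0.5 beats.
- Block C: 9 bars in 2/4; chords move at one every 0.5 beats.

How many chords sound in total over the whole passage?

88 chords

A: 10·2 = 20 beats, 20/1 = 20 chords.
B: 4·4 = 16 beats, 16/0.5 = 32 chords.
C: 9·2 = 18 beats, 18/0.5 = 36 chords.
Total: 20 + 32 + 36 = 88.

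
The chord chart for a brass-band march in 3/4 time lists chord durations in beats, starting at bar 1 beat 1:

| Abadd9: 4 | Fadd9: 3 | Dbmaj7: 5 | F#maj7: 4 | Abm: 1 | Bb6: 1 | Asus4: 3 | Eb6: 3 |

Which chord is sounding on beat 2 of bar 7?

Asus4

Beat 2 of bar 7 is beat (7−1)×3 + 2 = 20 overall.
Running totals: Abadd9 ends at 4, Fadd9 ends at 7, Dbmaj7 ends at 12, F#maj7 ends at 16, Abm ends at 17, Bb6 ends at 18, Asus4 ends at 21.
Beat 20 falls within Asus4.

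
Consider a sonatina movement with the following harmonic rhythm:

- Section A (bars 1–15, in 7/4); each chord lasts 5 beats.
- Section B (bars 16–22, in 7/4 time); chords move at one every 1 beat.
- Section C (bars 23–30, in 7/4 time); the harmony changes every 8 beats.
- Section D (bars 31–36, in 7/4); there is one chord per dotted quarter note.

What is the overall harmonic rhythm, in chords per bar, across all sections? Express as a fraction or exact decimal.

35/12 chords per bar

A: 15 × 7 = 105 beats ÷ 5 = 21 chords.
B: 7 × 7 = 49 beats ÷ 1 = 49 chords.
C: 8 × 7 = 56 beats ÷ 8 = 7 chords.
D: 6 × 7 = 42 beats ÷ 1.5 = 28 chords.
Overall: 105 chords over 36 bars → 105/36 = 35/12 chords per bar.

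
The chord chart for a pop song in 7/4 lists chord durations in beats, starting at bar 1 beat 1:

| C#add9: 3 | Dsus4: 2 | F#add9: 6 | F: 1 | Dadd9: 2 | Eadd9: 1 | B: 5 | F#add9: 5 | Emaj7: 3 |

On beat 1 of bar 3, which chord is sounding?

Beat 1 of bar 3 is beat (3−1)×7 + 1 = 15 overall.
Running totals: C#add9 ends at 3, Dsus4 ends at 5, F#add9 ends at 11, F ends at 12, Dadd9 ends at 14, Eadd9 ends at 15.
Beat 15 falls within Eadd9.

Eadd9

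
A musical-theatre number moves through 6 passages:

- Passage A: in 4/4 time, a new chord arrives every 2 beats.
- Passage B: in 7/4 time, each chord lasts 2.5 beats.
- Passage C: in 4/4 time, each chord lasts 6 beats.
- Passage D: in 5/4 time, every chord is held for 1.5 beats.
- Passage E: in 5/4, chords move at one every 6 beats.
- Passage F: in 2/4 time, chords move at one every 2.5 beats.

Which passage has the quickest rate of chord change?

A: each chord is 2 beats in 4/4, so 2 per bar.
B: each chord is 2.5 beats in 7/4, so 2.8 per bar.
C: each chord is 6 beats in 4/4, so 2/3 per bar.
D: each chord is 1.5 beats in 5/4, so 10/3 per bar.
E: each chord is 6 beats in 5/4, so 5/6 per bar.
F: each chord is 2.5 beats in 2/4, so 0.8 per bar.
Fastest is D at 10/3 chords/bar.

Passage D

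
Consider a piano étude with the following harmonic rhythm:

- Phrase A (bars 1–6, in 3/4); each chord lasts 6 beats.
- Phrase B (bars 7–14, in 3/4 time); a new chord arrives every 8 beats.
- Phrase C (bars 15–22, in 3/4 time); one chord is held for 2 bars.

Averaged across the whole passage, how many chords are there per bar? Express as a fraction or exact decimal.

5/11 chords per bar

A: 6 bars of 3 beats is 18 beats; at 6 beats each that's 3 chords.
B: 8 bars of 3 beats is 24 beats; at 8 beats each that's 3 chords.
C: 8 bars of 3 beats is 24 beats; at 6 beats each that's 4 chords.
Overall: 10 chords over 22 bars → 10/22 = 5/11 chords per bar.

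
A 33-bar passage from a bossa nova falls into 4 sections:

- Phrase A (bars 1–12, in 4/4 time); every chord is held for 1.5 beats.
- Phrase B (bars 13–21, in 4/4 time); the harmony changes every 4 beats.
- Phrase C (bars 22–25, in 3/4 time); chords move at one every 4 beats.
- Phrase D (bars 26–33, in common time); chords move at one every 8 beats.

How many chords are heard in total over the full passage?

48 chords

A: 12 bars × 4 beats = 48 beats; 1.5 beats/chord → 32 chords.
B: 9 bars × 4 beats = 36 beats; 4 beats/chord → 9 chords.
C: 4 bars × 3 beats = 12 beats; 4 beats/chord → 3 chords.
D: 8 bars × 4 beats = 32 beats; 8 beats/chord → 4 chords.
Total: 32 + 9 + 3 + 4 = 48.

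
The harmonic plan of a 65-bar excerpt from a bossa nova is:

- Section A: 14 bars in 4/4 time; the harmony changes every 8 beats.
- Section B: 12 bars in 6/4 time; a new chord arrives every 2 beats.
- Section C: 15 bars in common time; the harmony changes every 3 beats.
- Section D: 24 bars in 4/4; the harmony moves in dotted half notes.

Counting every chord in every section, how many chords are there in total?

A has 56 beats and chords last 8 each, so 7 chords.
B has 72 beats and chords last 2 each, so 36 chords.
C has 60 beats and chords last 3 each, so 20 chords.
D has 96 beats and chords last 3 each, so 32 chords.
Total: 7 + 36 + 20 + 32 = 95.

95 chords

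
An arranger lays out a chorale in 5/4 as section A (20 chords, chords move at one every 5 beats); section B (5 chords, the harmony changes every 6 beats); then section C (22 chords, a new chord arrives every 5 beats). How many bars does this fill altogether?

48 bars

A: 20 × 5 = 100 beats = 20 bars.
B: 5 × 6 = 30 beats = 6 bars.
C: 22 × 5 = 110 beats = 22 bars.
Total: 20 + 6 + 22 = 48 bars.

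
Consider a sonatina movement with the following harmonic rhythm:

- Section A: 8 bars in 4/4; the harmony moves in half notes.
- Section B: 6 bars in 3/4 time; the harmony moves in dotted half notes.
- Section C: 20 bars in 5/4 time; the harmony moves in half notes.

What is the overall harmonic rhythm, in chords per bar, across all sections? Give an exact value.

36/17 chords per bar

A: 8 bars of 4 beats is 32 beats; at 2 beats each that's 16 chords.
B: 6 bars of 3 beats is 18 beats; at 3 beats each that's 6 chords.
C: 20 bars of 5 beats is 100 beats; at 2 beats each that's 50 chords.
Overall: 72 chords over 34 bars → 72/34 = 36/17 chords per bar.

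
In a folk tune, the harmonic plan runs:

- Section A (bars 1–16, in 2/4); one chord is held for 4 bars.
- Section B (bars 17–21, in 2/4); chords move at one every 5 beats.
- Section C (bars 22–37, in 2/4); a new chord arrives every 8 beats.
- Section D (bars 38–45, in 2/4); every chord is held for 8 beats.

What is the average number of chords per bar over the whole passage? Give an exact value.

A: 16 × 2 = 32 beats ÷ 8 = 4 chords.
B: 5 × 2 = 10 beats ÷ 5 = 2 chords.
C: 16 × 2 = 32 beats ÷ 8 = 4 chords.
D: 8 × 2 = 16 beats ÷ 8 = 2 chords.
Overall: 12 chords over 45 bars → 12/45 = 4/15 chords per bar.

4/15 chords per bar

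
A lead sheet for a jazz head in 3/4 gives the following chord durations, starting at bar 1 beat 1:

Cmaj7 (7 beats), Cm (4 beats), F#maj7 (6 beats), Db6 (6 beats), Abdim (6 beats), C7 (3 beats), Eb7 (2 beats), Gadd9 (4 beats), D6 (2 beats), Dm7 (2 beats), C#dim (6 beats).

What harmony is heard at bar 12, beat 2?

Beat 2 of bar 12 is beat (12−1)×3 + 2 = 35 overall.
Running totals: Cmaj7 ends at 7, Cm ends at 11, F#maj7 ends at 17, Db6 ends at 23, Abdim ends at 29, C7 ends at 32, Eb7 ends at 34, Gadd9 ends at 38.
Beat 35 falls within Gadd9.

Gadd9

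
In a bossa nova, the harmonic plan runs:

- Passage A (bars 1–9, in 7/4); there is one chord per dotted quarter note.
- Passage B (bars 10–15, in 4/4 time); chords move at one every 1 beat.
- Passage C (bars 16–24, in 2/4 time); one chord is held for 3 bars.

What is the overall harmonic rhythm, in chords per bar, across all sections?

A: 9 bars of 7 beats is 63 beats; at 1.5 beats each that's 42 chords.
B: 6 bars of 4 beats is 24 beats; at 1 beat each that's 24 chords.
C: 9 bars of 2 beats is 18 beats; at 6 beats each that's 3 chords.
Overall: 69 chords over 24 bars → 69/24 = 2.875 chords per bar.

2.875 chords per bar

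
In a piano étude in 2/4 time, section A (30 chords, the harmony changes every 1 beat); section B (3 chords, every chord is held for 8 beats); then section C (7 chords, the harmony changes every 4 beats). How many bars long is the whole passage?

41 bars

A: 30 × 1 = 30 beats = 15 bars.
B: 3 × 8 = 24 beats = 12 bars.
C: 7 × 4 = 28 beats = 14 bars.
Total: 15 + 12 + 14 = 41 bars.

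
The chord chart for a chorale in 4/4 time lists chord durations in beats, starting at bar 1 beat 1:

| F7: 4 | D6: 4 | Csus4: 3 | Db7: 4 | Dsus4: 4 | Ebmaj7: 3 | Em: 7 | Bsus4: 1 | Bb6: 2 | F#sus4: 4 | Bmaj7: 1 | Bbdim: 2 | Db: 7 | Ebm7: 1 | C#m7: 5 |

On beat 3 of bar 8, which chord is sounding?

Bb6

Beat 3 of bar 8 is beat (8−1)×4 + 3 = 31 overall.
Running totals: F7 ends at 4, D6 ends at 8, Csus4 ends at 11, Db7 ends at 15, Dsus4 ends at 19, Ebmaj7 ends at 22, Em ends at 29, Bsus4 ends at 30, Bb6 ends at 32.
Beat 31 falls within Bb6.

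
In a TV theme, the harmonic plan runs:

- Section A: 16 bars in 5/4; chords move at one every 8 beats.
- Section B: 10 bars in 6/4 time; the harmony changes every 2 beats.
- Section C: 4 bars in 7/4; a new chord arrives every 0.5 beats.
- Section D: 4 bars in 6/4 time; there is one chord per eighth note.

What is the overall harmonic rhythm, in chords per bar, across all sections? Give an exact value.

72/17 chords per bar

A: 16 bars of 5 beats is 80 beats; at 8 beats each that's 10 chords.
B: 10 bars of 6 beats is 60 beats; at 2 beats each that's 30 chords.
C: 4 bars of 7 beats is 28 beats; at 0.5 beats each that's 56 chords.
D: 4 bars of 6 beats is 24 beats; at 0.5 beats each that's 48 chords.
Overall: 144 chords over 34 bars → 144/34 = 72/17 chords per bar.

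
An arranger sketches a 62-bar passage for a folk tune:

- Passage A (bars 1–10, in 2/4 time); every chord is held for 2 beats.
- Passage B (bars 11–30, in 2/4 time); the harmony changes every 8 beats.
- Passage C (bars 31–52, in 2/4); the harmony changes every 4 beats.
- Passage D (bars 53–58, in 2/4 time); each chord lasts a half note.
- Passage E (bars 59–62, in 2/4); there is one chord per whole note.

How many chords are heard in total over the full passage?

A has 20 beats and chords last 2 each, so 10 chords.
B has 40 beats and chords last 8 each, so 5 chords.
C has 44 beats and chords last 4 each, so 11 chords.
D has 12 beats and chords last 2 each, so 6 chords.
E has 8 beats and chords last 4 each, so 2 chords.
Total: 10 + 5 + 11 + 6 + 2 = 34.

34 chords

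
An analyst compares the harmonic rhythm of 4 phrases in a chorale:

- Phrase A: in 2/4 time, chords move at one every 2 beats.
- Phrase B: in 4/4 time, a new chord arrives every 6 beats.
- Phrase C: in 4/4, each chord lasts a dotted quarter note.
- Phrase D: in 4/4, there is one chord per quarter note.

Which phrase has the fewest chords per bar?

Phrase B

A: 2 beats/bar ÷ 2 beats/chord = 1 chord/bar.
B: 4 beats/bar ÷ 6 beats/chord = 2/3 chords/bar.
C: 4 beats/bar ÷ 1.5 beats/chord = 8/3 chords/bar.
D: 4 beats/bar ÷ 1 beat/chord = 4 chords/bar.
Slowest is B at 2/3 chords/bar.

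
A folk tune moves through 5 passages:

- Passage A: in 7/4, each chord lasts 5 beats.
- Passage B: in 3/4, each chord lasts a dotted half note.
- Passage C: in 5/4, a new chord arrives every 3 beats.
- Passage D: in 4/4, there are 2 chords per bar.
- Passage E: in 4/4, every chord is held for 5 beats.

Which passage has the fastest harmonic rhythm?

Passage D

A: each chord is 5 beats in 7/4, so 1.4 per bar.
B: each chord is 3 beats in 3/4, so 1 per bar.
C: each chord is 3 beats in 5/4, so 5/3 per bar.
D: each chord is 2 beats in 4/4, so 2 per bar.
E: each chord is 5 beats in 4/4, so 0.8 per bar.
Fastest is D at 2 chords/bar.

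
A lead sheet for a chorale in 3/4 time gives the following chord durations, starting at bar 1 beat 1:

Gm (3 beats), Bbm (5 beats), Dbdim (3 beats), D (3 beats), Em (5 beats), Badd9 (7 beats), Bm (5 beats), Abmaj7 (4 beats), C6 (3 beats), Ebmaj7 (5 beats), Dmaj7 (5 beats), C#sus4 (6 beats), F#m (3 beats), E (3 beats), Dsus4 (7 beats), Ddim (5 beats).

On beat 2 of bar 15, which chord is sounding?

Dmaj7

Beat 2 of bar 15 is beat (15−1)×3 + 2 = 44 overall.
Running totals: Gm ends at 3, Bbm ends at 8, Dbdim ends at 11, D ends at 14, Em ends at 19, Badd9 ends at 26, Bm ends at 31, Abmaj7 ends at 35, C6 ends at 38, Ebmaj7 ends at 43, Dmaj7 ends at 48.
Beat 44 falls within Dmaj7.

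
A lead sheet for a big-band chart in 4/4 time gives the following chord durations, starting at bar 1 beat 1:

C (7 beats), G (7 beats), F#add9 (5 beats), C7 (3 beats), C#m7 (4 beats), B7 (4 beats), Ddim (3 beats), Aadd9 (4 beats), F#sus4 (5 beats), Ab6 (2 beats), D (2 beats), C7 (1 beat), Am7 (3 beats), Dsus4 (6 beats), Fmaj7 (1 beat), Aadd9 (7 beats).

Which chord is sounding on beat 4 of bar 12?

Beat 4 of bar 12 is beat (12−1)×4 + 4 = 48 overall.
Running totals: C ends at 7, G ends at 14, F#add9 ends at 19, C7 ends at 22, C#m7 ends at 26, B7 ends at 30, Ddim ends at 33, Aadd9 ends at 37, F#sus4 ends at 42, Ab6 ends at 44, D ends at 46, C7 ends at 47, Am7 ends at 50.
Beat 48 falls within Am7.

Am7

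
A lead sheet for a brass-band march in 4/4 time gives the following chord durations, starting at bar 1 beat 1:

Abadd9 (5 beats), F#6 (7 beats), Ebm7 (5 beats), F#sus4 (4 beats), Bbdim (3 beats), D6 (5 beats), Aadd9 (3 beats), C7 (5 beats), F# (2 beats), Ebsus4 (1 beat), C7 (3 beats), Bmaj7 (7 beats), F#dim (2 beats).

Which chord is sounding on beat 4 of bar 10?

Ebsus4

Beat 4 of bar 10 is beat (10−1)×4 + 4 = 40 overall.
Running totals: Abadd9 ends at 5, F#6 ends at 12, Ebm7 ends at 17, F#sus4 ends at 21, Bbdim ends at 24, D6 ends at 29, Aadd9 ends at 32, C7 ends at 37, F# ends at 39, Ebsus4 ends at 40.
Beat 40 falls within Ebsus4.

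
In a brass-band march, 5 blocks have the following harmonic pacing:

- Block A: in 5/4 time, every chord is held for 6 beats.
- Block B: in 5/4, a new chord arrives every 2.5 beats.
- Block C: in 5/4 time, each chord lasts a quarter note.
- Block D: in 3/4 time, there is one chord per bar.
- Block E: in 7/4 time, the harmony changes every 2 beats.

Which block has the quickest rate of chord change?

A: 5 beats/bar ÷ 6 beats/chord = 5/6 chords/bar.
B: 5 beats/bar ÷ 2.5 beats/chord = 2 chords/bar.
C: 5 beats/bar ÷ 1 beat/chord = 5 chords/bar.
D: 3 beats/bar ÷ 3 beats/chord = 1 chord/bar.
E: 7 beats/bar ÷ 2 beats/chord = 3.5 chords/bar.
Fastest is C at 5 chords/bar.

Block C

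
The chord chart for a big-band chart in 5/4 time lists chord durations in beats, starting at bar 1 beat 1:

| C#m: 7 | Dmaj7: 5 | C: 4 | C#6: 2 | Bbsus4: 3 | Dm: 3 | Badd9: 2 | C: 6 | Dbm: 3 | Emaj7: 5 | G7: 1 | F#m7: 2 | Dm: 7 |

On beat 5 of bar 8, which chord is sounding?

Emaj7

Beat 5 of bar 8 is beat (8−1)×5 + 5 = 40 overall.
Running totals: C#m ends at 7, Dmaj7 ends at 12, C ends at 16, C#6 ends at 18, Bbsus4 ends at 21, Dm ends at 24, Badd9 ends at 26, C ends at 32, Dbm ends at 35, Emaj7 ends at 40.
Beat 40 falls within Emaj7.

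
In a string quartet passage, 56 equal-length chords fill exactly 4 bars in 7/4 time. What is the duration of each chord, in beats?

0.5 beats

4 bars × 7 beats/bar = 28 beats total.
28 beats ÷ 56 chords = 0.5 beats per chord.
(That is an eighth note.)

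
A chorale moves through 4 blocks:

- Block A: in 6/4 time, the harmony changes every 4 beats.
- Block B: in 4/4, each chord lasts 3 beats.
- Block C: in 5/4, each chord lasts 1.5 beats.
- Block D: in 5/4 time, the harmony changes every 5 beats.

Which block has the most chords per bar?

A: 6/4 = 1.5 chords/bar.
B: 4/3 = 4/3 chords/bar.
C: 5/1.5 = 10/3 chords/bar.
D: 5/5 = 1 chord/bar.
Fastest is C at 10/3 chords/bar.

Block C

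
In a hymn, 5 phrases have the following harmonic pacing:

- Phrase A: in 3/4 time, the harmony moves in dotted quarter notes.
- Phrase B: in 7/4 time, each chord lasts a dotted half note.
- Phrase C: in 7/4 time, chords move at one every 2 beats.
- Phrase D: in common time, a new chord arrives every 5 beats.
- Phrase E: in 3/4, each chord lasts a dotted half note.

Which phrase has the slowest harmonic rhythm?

Phrase D

A: each chord is 1.5 beats in 3/4, so 2 per bar.
B: each chord is 3 beats in 7/4, so 7/3 per bar.
C: each chord is 2 beats in 7/4, so 3.5 per bar.
D: each chord is 5 beats in 4/4, so 0.8 per bar.
E: each chord is 3 beats in 3/4, so 1 per bar.
Slowest is D at 0.8 chords/bar.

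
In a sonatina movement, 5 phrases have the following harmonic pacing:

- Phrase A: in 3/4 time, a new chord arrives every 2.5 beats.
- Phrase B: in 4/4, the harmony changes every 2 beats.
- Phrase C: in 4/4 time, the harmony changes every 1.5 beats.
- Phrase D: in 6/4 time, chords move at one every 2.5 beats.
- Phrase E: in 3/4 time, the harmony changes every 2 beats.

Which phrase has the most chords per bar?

Phrase C

A: 3/2.5 = 1.2 chords/bar.
B: 4/2 = 2 chords/bar.
C: 4/1.5 = 8/3 chords/bar.
D: 6/2.5 = 2.4 chords/bar.
E: 3/2 = 1.5 chords/bar.
Fastest is C at 8/3 chords/bar.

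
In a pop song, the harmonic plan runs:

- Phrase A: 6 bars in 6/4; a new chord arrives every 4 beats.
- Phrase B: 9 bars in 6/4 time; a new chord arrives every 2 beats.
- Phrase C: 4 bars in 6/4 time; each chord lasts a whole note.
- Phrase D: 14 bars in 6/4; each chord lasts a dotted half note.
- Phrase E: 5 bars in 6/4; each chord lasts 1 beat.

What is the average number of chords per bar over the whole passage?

50/19 chords per bar

A: 6 × 6 = 36 beats ÷ 4 = 9 chords.
B: 9 × 6 = 54 beats ÷ 2 = 27 chords.
C: 4 × 6 = 24 beats ÷ 4 = 6 chords.
D: 14 × 6 = 84 beats ÷ 3 = 28 chords.
E: 5 × 6 = 30 beats ÷ 1 = 30 chords.
Overall: 100 chords over 38 bars → 100/38 = 50/19 chords per bar.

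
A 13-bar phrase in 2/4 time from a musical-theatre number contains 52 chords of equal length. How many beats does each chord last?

0.5 beats

13 bars × 2 beats/bar = 26 beats total.
26 beats ÷ 52 chords = 0.5 beats per chord.
(That is an eighth note.)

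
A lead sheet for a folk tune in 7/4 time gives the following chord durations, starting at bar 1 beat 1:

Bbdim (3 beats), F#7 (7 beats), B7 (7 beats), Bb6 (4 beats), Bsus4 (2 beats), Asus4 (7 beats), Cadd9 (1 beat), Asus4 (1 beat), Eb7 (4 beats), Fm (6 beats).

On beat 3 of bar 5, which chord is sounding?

Cadd9

Beat 3 of bar 5 is beat (5−1)×7 + 3 = 31 overall.
Running totals: Bbdim ends at 3, F#7 ends at 10, B7 ends at 17, Bb6 ends at 21, Bsus4 ends at 23, Asus4 ends at 30, Cadd9 ends at 31.
Beat 31 falls within Cadd9.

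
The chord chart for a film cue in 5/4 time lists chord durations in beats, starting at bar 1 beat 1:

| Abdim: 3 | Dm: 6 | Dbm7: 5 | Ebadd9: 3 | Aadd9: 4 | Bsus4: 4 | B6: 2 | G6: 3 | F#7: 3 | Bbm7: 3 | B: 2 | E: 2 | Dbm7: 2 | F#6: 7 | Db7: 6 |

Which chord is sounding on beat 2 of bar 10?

Beat 2 of bar 10 is beat (10−1)×5 + 2 = 47 overall.
Running totals: Abdim ends at 3, Dm ends at 9, Dbm7 ends at 14, Ebadd9 ends at 17, Aadd9 ends at 21, Bsus4 ends at 25, B6 ends at 27, G6 ends at 30, F#7 ends at 33, Bbm7 ends at 36, B ends at 38, E ends at 40, Dbm7 ends at 42, F#6 ends at 49.
Beat 47 falls within F#6.

F#6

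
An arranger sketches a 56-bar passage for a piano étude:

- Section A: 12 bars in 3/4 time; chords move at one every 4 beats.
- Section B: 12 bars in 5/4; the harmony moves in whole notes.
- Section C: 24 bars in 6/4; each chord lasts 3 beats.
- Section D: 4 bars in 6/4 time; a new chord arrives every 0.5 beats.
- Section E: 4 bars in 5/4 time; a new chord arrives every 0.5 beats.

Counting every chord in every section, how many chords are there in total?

160 chords

A: 12·3 = 36 beats, 36/4 = 9 chords.
B: 12·5 = 60 beats, 60/4 = 15 chords.
C: 24·6 = 144 beats, 144/3 = 48 chords.
D: 4·6 = 24 beats, 24/0.5 = 48 chords.
E: 4·5 = 20 beats, 20/0.5 = 40 chords.
Total: 9 + 15 + 48 + 48 + 40 = 160.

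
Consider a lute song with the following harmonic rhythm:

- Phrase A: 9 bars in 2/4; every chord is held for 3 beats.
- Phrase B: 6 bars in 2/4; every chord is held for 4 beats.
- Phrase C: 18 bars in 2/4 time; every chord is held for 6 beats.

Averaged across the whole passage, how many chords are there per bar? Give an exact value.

A: 9 bars of 2 beats is 18 beats; at 3 beats each that's 6 chords.
B: 6 bars of 2 beats is 12 beats; at 4 beats each that's 3 chords.
C: 18 bars of 2 beats is 36 beats; at 6 beats each that's 6 chords.
Overall: 15 chords over 33 bars → 15/33 = 5/11 chords per bar.

5/11 chords per bar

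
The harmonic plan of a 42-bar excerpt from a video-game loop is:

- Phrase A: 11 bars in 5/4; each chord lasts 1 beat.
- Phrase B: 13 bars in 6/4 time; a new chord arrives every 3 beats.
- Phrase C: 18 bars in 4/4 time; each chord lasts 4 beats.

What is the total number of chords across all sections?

A: 11·5 = 55 beats, 55/1 = 55 chords.
B: 13·6 = 78 beats, 78/3 = 26 chords.
C: 18·4 = 72 beats, 72/4 = 18 chords.
Total: 55 + 26 + 18 = 99.

99 chords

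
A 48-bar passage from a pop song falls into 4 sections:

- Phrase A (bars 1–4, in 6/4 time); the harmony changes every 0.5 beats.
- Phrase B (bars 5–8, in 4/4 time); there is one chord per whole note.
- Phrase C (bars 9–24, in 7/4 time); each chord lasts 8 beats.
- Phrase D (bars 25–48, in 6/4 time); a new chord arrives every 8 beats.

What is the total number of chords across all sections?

84 chords

A: 4 bars × 6 beats = 24 beats; 0.5 beats/chord → 48 chords.
B: 4 bars × 4 beats = 16 beats; 4 beats/chord → 4 chords.
C: 16 bars × 7 beats = 112 beats; 8 beats/chord → 14 chords.
D: 24 bars × 6 beats = 144 beats; 8 beats/chord → 18 chords.
Total: 48 + 4 + 14 + 18 = 84.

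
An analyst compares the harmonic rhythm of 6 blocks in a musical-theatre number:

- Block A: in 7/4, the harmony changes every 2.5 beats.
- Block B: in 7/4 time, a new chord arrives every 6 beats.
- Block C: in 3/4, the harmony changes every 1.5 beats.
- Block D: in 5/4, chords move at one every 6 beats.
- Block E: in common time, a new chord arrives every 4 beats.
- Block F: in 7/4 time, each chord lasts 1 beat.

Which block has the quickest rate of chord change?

Block F

A: 7 beats/bar ÷ 2.5 beats/chord = 2.8 chords/bar.
B: 7 beats/bar ÷ 6 beats/chord = 7/6 chords/bar.
C: 3 beats/bar ÷ 1.5 beats/chord = 2 chords/bar.
D: 5 beats/bar ÷ 6 beats/chord = 5/6 chords/bar.
E: 4 beats/bar ÷ 4 beats/chord = 1 chord/bar.
F: 7 beats/bar ÷ 1 beat/chord = 7 chords/bar.
Fastest is F at 7 chords/bar.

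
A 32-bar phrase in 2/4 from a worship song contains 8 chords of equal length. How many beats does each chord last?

32 bars × 2 beats/bar = 64 beats total.
64 beats ÷ 8 chords = 8 beats per chord.

8 beats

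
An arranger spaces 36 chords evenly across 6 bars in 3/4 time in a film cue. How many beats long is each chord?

0.5 beats

6 bars × 3 beats/bar = 18 beats total.
18 beats ÷ 36 chords = 0.5 beats per chord.
(That is an eighth note.)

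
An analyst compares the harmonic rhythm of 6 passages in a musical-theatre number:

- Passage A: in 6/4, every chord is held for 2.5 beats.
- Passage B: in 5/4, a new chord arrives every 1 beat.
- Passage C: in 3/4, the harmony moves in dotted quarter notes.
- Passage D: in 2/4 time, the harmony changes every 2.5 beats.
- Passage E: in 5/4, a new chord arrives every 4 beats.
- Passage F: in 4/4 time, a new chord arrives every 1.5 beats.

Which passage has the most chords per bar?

Passage B

A: each chord is 2.5 beats in 6/4, so 2.4 per bar.
B: each chord is 1 beat in 5/4, so 5 per bar.
C: each chord is 1.5 beats in 3/4, so 2 per bar.
D: each chord is 2.5 beats in 2/4, so 0.8 per bar.
E: each chord is 4 beats in 5/4, so 1.25 per bar.
F: each chord is 1.5 beats in 4/4, so 8/3 per bar.
Fastest is B at 5 chords/bar.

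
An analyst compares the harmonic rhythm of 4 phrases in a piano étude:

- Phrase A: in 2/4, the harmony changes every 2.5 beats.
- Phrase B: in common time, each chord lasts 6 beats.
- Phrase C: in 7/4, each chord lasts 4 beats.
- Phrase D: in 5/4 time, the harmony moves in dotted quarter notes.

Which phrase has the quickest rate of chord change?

Phrase D

A: 2/2.5 = 0.8 chords/bar.
B: 4/6 = 2/3 chords/bar.
C: 7/4 = 1.75 chords/bar.
D: 5/1.5 = 10/3 chords/bar.
Fastest is D at 10/3 chords/bar.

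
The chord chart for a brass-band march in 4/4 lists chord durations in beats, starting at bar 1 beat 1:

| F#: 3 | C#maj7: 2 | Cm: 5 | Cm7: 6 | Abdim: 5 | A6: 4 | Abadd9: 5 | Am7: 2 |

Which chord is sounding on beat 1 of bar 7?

A6

Beat 1 of bar 7 is beat (7−1)×4 + 1 = 25 overall.
Running totals: F# ends at 3, C#maj7 ends at 5, Cm ends at 10, Cm7 ends at 16, Abdim ends at 21, A6 ends at 25.
Beat 25 falls within A6.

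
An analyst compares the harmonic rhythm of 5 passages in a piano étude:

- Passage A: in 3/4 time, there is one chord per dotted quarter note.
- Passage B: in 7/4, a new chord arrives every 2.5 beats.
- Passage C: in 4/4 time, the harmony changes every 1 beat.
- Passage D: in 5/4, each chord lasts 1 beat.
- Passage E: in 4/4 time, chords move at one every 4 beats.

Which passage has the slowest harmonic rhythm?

Passage E

A: each chord is 1.5 beats in 3/4, so 2 per bar.
B: each chord is 2.5 beats in 7/4, so 2.8 per bar.
C: each chord is 1 beat in 4/4, so 4 per bar.
D: each chord is 1 beat in 5/4, so 5 per bar.
E: each chord is 4 beats in 4/4, so 1 per bar.
Slowest is E at 1 chords/bar.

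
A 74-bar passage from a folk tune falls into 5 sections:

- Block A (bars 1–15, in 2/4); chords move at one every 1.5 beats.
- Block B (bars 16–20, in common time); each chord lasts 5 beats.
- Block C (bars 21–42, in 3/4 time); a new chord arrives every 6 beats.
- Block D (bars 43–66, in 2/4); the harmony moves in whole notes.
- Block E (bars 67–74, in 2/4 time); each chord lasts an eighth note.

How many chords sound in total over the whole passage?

79 chords

A: 15·2 = 30 beats, 30/1.5 = 20 chords.
B: 5·4 = 20 beats, 20/5 = 4 chords.
C: 22·3 = 66 beats, 66/6 = 11 chords.
D: 24·2 = 48 beats, 48/4 = 12 chords.
E: 8·2 = 16 beats, 16/0.5 = 32 chords.
Total: 20 + 4 + 11 + 12 + 32 = 79.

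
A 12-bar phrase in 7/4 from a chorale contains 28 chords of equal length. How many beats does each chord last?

3 beats

12 bars × 7 beats/bar = 84 beats total.
84 beats ÷ 28 chords = 3 beats per chord.
(That is a dotted half note.)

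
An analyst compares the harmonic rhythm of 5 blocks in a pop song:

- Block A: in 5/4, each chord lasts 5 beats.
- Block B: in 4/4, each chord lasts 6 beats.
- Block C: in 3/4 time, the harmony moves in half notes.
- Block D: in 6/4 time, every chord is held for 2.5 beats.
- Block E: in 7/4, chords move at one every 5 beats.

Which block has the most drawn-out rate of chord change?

A: 5/5 = 1 chord/bar.
B: 4/6 = 2/3 chords/bar.
C: 3/2 = 1.5 chords/bar.
D: 6/2.5 = 2.4 chords/bar.
E: 7/5 = 1.4 chords/bar.
Slowest is B at 2/3 chords/bar.

Block B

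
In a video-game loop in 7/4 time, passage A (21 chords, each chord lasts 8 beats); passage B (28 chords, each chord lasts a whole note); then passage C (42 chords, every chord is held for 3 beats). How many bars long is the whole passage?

58 bars

A: 21 × 8 = 168 beats = 24 bars.
B: 28 × 4 = 112 beats = 16 bars.
C: 42 × 3 = 126 beats = 18 bars.
Total: 24 + 16 + 18 = 58 bars.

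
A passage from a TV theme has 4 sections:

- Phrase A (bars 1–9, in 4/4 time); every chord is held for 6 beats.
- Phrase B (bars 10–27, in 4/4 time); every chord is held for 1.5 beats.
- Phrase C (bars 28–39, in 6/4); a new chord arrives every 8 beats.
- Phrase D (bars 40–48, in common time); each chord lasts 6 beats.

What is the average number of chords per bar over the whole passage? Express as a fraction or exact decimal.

A: 9 × 4 = 36 beats ÷ 6 = 6 chords.
B: 18 × 4 = 72 beats ÷ 1.5 = 48 chords.
C: 12 × 6 = 72 beats ÷ 8 = 9 chords.
D: 9 × 4 = 36 beats ÷ 6 = 6 chords.
Overall: 69 chords over 48 bars → 69/48 = 23/16 chords per bar.

23/16 chords per bar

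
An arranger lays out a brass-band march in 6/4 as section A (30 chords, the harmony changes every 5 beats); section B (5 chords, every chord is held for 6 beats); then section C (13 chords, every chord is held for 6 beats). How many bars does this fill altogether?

43 bars

A: 30 × 5 = 150 beats = 25 bars.
B: 5 × 6 = 30 beats = 5 bars.
C: 13 × 6 = 78 beats = 13 bars.
Total: 25 + 5 + 13 = 43 bars.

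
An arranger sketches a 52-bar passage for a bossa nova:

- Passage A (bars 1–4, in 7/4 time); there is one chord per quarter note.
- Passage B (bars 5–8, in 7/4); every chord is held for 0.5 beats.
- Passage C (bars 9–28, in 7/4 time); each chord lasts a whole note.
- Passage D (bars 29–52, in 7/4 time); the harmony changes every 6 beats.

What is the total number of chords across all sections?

A has 28 beats and chords last 1 each, so 28 chords.
B has 28 beats and chords last 0.5 each, so 56 chords.
C has 140 beats and chords last 4 each, so 35 chords.
D has 168 beats and chords last 6 each, so 28 chords.
Total: 28 + 56 + 35 + 28 = 147.

147 chords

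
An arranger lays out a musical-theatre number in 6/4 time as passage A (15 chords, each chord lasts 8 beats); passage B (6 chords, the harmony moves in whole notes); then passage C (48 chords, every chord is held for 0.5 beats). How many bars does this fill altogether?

A: 15 × 8 = 120 beats = 20 bars.
B: 6 × 4 = 24 beats = 4 bars.
C: 48 × 0.5 = 24 beats = 4 bars.
Total: 20 + 4 + 4 = 28 bars.

28 bars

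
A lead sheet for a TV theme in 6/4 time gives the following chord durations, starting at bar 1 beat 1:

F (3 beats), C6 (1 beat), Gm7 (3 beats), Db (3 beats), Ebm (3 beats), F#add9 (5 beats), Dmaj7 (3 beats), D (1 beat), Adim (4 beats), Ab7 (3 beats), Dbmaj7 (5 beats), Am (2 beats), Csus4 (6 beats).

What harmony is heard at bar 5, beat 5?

Ab7

Beat 5 of bar 5 is beat (5−1)×6 + 5 = 29 overall.
Running totals: F ends at 3, C6 ends at 4, Gm7 ends at 7, Db ends at 10, Ebm ends at 13, F#add9 ends at 18, Dmaj7 ends at 21, D ends at 22, Adim ends at 26, Ab7 ends at 29.
Beat 29 falls within Ab7.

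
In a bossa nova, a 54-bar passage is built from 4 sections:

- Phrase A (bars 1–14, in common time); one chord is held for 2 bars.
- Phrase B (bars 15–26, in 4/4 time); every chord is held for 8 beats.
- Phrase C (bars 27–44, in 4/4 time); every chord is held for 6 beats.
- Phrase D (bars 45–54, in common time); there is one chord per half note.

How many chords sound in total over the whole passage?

A: 14 bars × 4 beats = 56 beats; 8 beats/chord → 7 chords.
B: 12 bars × 4 beats = 48 beats; 8 beats/chord → 6 chords.
C: 18 bars × 4 beats = 72 beats; 6 beats/chord → 12 chords.
D: 10 bars × 4 beats = 40 beats; 2 beats/chord → 20 chords.
Total: 7 + 6 + 12 + 20 = 45.

45 chords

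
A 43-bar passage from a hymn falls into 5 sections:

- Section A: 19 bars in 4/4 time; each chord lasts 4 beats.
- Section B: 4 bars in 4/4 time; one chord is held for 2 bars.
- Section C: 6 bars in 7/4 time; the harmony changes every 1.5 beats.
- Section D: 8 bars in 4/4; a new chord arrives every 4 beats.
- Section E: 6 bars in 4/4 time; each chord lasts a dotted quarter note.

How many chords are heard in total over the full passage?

A: 19 bars × 4 beats = 76 beats; 4 beats/chord → 19 chords.
B: 4 bars × 4 beats = 16 beats; 8 beats/chord → 2 chords.
C: 6 bars × 7 beats = 42 beats; 1.5 beats/chord → 28 chords.
D: 8 bars × 4 beats = 32 beats; 4 beats/chord → 8 chords.
E: 6 bars × 4 beats = 24 beats; 1.5 beats/chord → 16 chords.
Total: 19 + 2 + 28 + 8 + 16 = 73.

73 chords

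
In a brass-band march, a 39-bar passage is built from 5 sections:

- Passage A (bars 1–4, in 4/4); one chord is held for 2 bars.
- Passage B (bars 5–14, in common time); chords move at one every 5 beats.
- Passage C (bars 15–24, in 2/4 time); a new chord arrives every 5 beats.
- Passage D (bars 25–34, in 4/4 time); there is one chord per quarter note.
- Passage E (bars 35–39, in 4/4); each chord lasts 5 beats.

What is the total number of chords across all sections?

58 chords

A has 16 beats and chords last 8 each, so 2 chords.
B has 40 beats and chords last 5 each, so 8 chords.
C has 20 beats and chords last 5 each, so 4 chords.
D has 40 beats and chords last 1 each, so 40 chords.
E has 20 beats and chords last 5 each, so 4 chords.
Total: 2 + 8 + 4 + 40 + 4 = 58.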